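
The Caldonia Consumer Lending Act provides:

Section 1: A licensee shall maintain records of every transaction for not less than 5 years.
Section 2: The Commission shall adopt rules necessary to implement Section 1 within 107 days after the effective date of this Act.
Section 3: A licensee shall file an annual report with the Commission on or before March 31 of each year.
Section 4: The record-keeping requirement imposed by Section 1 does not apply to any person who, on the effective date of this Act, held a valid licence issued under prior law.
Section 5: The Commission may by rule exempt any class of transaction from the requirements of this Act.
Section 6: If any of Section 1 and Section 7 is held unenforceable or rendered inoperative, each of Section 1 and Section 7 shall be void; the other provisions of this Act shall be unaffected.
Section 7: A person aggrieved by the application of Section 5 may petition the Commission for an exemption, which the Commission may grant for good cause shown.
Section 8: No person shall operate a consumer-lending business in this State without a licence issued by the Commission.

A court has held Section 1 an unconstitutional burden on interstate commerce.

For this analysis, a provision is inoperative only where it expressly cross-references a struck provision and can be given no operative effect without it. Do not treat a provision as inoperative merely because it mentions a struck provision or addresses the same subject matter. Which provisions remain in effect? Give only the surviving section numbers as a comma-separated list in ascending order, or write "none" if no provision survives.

3, 5, 6, 8

Section 1 is struck. The only function of Section 2 is the rulemaking mandate for Section 1, so it cannot stand once Section 1 is removed. Section 4 has no operative effect of its own apart from Section 1 and is therefore inoperative. Section 6 declares Section 1 and Section 7 mutually dependent; since one of them has fallen, all of them are of no effect. That brings down Section 7 as well. The remainder continues in force under Section 6. Section 3, Section 5, Section 6, and Section 8 remain in effect.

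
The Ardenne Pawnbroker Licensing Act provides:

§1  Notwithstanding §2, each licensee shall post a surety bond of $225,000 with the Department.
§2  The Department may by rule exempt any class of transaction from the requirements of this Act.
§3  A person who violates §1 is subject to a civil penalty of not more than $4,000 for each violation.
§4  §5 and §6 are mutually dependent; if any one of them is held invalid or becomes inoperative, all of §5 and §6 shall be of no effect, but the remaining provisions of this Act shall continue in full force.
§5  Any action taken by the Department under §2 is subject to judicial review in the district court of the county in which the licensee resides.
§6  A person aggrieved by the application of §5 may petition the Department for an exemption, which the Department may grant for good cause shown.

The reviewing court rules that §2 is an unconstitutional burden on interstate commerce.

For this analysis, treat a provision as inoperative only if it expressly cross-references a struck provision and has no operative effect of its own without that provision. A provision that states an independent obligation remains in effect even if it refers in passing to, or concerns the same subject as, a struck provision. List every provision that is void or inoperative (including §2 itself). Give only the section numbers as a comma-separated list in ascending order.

2, 5, 6

§2 is struck. §5 has no operative effect of its own apart from §2 and is therefore inoperative. §6 merely fixes the exemption procedure for §5; with §5 gone it has nothing to operate on and falls away. Although §1 refers to §2, its operative terms do not depend on §2, so it remains in effect. §4 declares §5 and §6 mutually dependent; since one of them has fallen, all of them are of no effect. The remainder continues in force under §4. That leaves §1, §3, and §4 in effect.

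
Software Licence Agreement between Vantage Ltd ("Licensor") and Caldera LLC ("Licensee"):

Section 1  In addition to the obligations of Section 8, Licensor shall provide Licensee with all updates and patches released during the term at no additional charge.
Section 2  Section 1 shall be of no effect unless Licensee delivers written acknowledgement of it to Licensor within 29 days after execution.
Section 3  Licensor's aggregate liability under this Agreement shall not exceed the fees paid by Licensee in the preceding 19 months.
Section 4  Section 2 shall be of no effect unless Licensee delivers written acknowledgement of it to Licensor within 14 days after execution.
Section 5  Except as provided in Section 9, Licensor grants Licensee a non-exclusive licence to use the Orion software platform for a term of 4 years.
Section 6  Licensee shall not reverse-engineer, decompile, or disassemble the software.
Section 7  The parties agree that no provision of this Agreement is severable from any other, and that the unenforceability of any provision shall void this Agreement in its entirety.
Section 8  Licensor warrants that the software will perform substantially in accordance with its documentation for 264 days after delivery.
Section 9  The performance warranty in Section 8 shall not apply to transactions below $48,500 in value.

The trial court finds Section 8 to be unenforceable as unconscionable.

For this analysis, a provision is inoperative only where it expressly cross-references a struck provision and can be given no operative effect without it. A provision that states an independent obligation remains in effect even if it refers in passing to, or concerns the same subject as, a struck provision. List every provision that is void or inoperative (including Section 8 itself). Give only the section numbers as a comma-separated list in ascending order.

Section 8 is struck. Section 9 operates only by reference to Section 8, so it falls with Section 8. Section 7 provides that the Agreement is not severable, so the invalidity of any one provision voids the entire Agreement. No provision of the Agreement survives.

1, 2, 3, 4, 5, 6, 7, 8, 9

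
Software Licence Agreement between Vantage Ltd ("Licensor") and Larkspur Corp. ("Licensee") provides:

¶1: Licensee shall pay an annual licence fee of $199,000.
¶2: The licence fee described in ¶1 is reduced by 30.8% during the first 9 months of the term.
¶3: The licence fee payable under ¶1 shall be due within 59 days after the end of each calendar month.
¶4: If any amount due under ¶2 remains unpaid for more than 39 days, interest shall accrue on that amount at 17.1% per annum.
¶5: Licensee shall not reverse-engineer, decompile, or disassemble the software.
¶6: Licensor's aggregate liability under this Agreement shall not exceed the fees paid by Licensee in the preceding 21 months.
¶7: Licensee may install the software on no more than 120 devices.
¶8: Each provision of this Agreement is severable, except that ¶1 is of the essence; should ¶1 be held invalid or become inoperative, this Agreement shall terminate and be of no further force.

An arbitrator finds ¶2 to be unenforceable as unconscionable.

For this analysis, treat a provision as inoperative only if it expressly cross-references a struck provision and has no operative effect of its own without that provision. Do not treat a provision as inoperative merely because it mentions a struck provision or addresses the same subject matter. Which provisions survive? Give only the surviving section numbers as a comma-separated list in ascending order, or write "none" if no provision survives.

1, 3, 5, 6, 7, 8

¶2 is struck. ¶4 operates only by reference to ¶2, so it falls with ¶2. ¶8 makes ¶1 an essential term, but ¶1 is unaffected, so the severability proviso in ¶8 preserves the remaining provisions. That leaves ¶1, ¶3, ¶5, ¶6, ¶7, and ¶8 in effect.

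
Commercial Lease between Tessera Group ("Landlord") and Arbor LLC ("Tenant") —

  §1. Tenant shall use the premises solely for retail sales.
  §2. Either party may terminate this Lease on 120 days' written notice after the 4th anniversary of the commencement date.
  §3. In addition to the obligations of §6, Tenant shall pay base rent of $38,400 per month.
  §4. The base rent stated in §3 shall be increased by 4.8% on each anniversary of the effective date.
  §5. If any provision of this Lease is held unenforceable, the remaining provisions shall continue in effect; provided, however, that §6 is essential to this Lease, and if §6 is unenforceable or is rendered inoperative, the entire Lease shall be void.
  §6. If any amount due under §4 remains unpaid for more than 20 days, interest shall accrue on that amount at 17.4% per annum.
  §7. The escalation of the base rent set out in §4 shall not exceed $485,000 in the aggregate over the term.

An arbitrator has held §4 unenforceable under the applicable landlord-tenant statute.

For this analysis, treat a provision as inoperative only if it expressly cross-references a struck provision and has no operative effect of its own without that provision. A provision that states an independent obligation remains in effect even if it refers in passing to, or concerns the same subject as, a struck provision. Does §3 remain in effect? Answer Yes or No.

§4 is struck. §6 does nothing except set the default interest on the escalation of the base rent by reference to §4; with §4 gone it has no independent effect and is inoperative. §7 has no operative effect of its own apart from §4 and is therefore inoperative. §5 makes §6 an essential term, and §6 has been rendered inoperative by the cascade; under §5, the entire Lease is therefore void. No provision of the Lease survives. §3 is among the inoperative provisions, so the answer is no.

No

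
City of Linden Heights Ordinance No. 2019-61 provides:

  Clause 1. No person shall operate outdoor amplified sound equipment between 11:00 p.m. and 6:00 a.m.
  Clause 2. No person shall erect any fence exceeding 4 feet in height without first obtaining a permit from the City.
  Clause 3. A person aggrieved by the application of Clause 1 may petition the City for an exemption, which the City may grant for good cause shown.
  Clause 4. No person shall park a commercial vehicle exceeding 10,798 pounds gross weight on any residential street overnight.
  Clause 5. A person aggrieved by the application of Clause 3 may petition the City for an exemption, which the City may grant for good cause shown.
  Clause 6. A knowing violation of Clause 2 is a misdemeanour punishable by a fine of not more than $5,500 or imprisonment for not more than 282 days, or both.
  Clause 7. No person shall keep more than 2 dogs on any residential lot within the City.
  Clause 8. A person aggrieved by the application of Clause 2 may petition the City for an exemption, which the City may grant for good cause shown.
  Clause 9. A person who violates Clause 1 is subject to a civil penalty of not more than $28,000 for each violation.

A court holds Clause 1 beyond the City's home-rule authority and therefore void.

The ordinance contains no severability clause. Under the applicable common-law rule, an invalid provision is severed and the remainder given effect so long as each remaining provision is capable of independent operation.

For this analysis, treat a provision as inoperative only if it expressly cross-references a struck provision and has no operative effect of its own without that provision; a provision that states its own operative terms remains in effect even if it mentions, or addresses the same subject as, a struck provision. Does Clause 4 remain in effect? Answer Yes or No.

Clause 1 is struck. The only function of Clause 3 is the exemption procedure for Clause 1, so it cannot stand once Clause 1 is removed. The only function of Clause 9 is the civil penalty for violating Clause 1, so it cannot stand once Clause 1 is removed. Clause 5 operates only by reference to Clause 3, so it falls with Clause 3. Under the stated default rule, only provisions that cannot operate independently fall away; the rest are enforced. Clause 2, Clause 4, Clause 6, Clause 7, and Clause 8 remain in effect. Clause 4 is among the surviving provisions, so the answer is yes.

Yes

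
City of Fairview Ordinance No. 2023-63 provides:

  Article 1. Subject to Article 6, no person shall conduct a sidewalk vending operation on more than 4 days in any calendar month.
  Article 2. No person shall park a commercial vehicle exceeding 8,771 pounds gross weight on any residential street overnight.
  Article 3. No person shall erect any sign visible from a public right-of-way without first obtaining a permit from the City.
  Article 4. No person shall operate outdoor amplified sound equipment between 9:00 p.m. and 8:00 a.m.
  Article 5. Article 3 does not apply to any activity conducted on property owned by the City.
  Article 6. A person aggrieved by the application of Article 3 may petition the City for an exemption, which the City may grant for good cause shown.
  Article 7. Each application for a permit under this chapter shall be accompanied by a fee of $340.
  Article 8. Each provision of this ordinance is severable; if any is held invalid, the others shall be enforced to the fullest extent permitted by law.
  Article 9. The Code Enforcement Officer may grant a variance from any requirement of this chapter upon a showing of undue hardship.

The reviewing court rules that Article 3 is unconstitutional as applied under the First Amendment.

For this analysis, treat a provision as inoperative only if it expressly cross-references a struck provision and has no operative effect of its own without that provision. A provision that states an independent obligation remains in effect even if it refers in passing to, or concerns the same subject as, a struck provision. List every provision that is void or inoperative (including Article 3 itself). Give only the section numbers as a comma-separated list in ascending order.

3, 5, 6

Article 3 is struck. Article 5 has no operative effect of its own apart from Article 3 and is therefore inoperative. The only function of Article 6 is the exemption procedure for Article 3, so it cannot stand once Article 3 is removed. Article 1 mentions Article 6 but its own obligation stands independently of Article 6, so Article 1 is not affected. Under the severability clause in Article 8, the remaining provisions continue in force. That leaves Article 1, Article 2, Article 4, Article 7, Article 8, and Article 9 in effect.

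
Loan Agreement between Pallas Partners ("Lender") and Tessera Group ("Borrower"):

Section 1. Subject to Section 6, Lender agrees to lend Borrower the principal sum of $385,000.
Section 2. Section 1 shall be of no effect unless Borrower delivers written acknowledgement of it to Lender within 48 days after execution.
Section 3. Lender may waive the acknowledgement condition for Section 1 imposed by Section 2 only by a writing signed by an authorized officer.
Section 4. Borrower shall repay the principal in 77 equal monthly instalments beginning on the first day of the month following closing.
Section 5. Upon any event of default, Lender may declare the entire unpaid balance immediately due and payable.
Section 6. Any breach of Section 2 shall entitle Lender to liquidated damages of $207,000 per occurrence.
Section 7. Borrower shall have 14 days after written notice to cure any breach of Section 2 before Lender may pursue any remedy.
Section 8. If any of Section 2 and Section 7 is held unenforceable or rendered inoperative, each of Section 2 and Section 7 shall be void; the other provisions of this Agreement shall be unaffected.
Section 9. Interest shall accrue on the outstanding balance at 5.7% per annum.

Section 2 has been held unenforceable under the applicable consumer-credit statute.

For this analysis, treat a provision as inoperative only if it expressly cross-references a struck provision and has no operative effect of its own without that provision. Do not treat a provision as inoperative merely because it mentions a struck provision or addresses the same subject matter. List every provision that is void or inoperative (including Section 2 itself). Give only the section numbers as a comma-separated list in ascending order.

2, 3, 6, 7

Section 2 is struck. Section 3 operates only by reference to Section 2, so it falls with Section 2. Section 6 does nothing except set the liquidated-damages amount by reference to Section 2; with Section 2 gone it has no independent effect and is inoperative. Section 7 merely fixes the cure period for breach of Section 2; with Section 2 gone it has nothing to operate on and falls away. Although Section 1 refers to Section 6, its operative terms do not depend on Section 6, so it remains in effect. Section 8 declares Section 2 and Section 7 mutually dependent; since one of them has fallen, all of them are of no effect. The remainder continues in force under Section 8. Section 1, Section 4, Section 5, Section 8, and Section 9 remain in effect.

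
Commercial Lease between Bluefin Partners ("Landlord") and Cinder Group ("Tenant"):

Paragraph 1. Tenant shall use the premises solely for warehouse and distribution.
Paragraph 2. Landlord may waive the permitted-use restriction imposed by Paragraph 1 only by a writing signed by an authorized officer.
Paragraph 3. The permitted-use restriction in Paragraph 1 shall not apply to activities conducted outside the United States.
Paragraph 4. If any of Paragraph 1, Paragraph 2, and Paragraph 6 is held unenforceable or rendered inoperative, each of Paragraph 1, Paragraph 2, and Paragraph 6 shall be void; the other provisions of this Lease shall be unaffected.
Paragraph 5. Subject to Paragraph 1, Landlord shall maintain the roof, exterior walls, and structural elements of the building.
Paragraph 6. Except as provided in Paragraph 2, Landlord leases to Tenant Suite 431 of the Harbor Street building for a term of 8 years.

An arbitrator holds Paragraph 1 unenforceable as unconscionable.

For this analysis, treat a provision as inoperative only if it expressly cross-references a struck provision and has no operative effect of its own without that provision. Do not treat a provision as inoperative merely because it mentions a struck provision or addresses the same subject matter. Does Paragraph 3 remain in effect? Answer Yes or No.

Paragraph 1 is struck. Paragraph 2 has no operative effect of its own apart from Paragraph 1 and is therefore inoperative. Paragraph 3 operates only by reference to Paragraph 1, so it falls with Paragraph 1. Paragraph 5 mentions Paragraph 1 but its own obligation stands independently of Paragraph 1, so Paragraph 5 is not affected. Paragraph 4 declares Paragraph 1, Paragraph 2, and Paragraph 6 mutually dependent; since one of them has fallen, all of them are of no effect. That brings down Paragraph 6 as well. The remainder continues in force under Paragraph 4. Paragraph 4 and Paragraph 5 remain in effect. Paragraph 3 is among the inoperative provisions, so the answer is no.

No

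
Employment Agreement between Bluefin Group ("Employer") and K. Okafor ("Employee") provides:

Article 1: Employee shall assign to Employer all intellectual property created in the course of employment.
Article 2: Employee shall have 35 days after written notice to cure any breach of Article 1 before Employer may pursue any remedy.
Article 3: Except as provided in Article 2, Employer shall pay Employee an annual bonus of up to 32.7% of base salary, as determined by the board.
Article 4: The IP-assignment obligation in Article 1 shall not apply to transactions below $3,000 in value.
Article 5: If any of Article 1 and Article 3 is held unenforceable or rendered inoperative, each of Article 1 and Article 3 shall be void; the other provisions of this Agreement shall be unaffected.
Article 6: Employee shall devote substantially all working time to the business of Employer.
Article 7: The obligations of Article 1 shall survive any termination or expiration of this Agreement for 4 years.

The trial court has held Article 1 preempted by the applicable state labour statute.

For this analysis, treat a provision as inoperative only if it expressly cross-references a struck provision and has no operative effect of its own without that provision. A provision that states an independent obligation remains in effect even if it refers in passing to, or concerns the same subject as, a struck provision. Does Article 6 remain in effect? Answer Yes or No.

Article 1 is struck. Article 2 operates only by reference to Article 1, so it falls with Article 1. Article 4 has no operative effect of its own apart from Article 1 and is therefore inoperative. The only function of Article 7 is the survival period for Article 1, so it cannot stand once Article 1 is removed. Article 5 declares Article 1 and Article 3 mutually dependent; since one of them has fallen, all of them are of no effect. That brings down Article 3 as well. The remainder continues in force under Article 5. That leaves Article 5 and Article 6 in effect. Article 6 is among the surviving provisions, so the answer is yes.

Yes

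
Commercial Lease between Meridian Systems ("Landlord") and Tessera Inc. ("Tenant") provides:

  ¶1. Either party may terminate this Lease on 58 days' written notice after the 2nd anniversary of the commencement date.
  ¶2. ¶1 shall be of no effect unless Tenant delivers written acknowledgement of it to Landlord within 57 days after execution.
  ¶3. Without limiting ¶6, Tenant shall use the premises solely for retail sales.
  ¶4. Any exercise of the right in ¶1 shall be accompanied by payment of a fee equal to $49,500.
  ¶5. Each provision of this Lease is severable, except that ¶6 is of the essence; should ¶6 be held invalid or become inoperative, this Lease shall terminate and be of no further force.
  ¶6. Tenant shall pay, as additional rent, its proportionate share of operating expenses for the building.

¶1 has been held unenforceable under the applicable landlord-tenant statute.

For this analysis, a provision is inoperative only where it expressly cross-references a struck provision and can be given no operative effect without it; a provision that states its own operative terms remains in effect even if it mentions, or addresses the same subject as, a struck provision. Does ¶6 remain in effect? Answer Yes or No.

¶1 is struck. ¶2 has no operative effect of its own apart from ¶1 and is therefore inoperative. ¶4 has no operative effect of its own apart from ¶1 and is therefore inoperative. ¶5 makes ¶6 an essential term, but ¶6 is unaffected, so the severability proviso in ¶5 preserves the remaining provisions. ¶3, ¶5, and ¶6 remain in effect. ¶6 is among the surviving provisions, so the answer is yes.

Yes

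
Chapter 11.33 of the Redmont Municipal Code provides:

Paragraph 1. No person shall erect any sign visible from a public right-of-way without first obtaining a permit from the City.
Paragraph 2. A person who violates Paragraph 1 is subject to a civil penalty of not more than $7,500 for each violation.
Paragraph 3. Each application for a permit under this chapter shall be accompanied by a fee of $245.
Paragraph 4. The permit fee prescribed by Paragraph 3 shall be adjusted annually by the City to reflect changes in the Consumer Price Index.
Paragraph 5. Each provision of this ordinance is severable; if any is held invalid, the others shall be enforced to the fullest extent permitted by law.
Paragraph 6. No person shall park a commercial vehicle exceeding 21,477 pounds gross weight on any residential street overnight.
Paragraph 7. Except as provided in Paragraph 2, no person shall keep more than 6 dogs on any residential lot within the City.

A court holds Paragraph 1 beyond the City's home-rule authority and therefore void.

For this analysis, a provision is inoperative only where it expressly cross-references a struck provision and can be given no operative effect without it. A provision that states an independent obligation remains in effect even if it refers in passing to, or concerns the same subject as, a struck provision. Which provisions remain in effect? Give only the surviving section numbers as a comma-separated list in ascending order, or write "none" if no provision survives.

3, 4, 5, 6, 7

Paragraph 1 is struck. Paragraph 2 has no operative effect of its own apart from Paragraph 1 and is therefore inoperative. Although Paragraph 7 refers to Paragraph 2, its operative terms do not depend on Paragraph 2, so it remains in effect. Under the severability clause in Paragraph 5, the remaining provisions continue in force. Paragraph 3, Paragraph 4, Paragraph 5, Paragraph 6, and Paragraph 7 remain in effect.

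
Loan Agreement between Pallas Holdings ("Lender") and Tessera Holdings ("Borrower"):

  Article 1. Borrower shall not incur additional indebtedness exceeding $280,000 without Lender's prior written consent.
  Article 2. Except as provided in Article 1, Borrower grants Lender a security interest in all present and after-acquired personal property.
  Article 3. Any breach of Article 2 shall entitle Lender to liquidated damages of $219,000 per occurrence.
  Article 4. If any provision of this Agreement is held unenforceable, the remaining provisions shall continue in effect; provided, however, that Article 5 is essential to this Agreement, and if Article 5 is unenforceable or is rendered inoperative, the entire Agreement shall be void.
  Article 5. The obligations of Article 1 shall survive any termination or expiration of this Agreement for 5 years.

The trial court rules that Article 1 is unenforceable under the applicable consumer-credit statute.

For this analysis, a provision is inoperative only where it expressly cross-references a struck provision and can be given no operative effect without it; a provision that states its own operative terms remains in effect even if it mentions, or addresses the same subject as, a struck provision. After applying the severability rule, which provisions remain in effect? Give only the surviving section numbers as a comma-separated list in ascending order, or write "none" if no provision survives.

none

Article 1 is struck. The only function of Article 5 is the survival period for Article 1, so it cannot stand once Article 1 is removed. Article 4 makes Article 5 an essential term, and Article 5 has been rendered inoperative by the cascade; under Article 4, the entire Agreement is therefore void. No provision of the Agreement survives.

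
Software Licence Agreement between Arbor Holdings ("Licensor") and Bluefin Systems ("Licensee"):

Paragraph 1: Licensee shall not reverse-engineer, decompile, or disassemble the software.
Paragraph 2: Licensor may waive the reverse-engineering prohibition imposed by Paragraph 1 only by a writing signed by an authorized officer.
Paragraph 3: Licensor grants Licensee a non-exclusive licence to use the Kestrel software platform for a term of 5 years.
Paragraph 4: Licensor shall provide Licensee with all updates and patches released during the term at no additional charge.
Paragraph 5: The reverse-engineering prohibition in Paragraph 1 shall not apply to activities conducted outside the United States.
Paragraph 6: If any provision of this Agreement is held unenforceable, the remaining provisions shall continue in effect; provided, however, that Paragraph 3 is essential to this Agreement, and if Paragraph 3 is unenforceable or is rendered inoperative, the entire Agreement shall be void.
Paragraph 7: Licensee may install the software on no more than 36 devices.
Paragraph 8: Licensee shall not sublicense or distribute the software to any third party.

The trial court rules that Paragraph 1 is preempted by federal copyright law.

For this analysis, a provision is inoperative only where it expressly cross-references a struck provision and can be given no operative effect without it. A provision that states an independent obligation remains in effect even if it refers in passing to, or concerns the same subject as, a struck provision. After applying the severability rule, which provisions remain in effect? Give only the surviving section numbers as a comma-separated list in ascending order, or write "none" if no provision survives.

Paragraph 1 is struck. Paragraph 2 operates only by reference to Paragraph 1, so it falls with Paragraph 1. Paragraph 5 operates only by reference to Paragraph 1, so it falls with Paragraph 1. Paragraph 6 makes Paragraph 3 an essential term, but Paragraph 3 is unaffected, so the severability proviso in Paragraph 6 preserves the remaining provisions. Paragraph 3, Paragraph 4, Paragraph 6, Paragraph 7, and Paragraph 8 remain in effect.

3, 4, 6, 7, 8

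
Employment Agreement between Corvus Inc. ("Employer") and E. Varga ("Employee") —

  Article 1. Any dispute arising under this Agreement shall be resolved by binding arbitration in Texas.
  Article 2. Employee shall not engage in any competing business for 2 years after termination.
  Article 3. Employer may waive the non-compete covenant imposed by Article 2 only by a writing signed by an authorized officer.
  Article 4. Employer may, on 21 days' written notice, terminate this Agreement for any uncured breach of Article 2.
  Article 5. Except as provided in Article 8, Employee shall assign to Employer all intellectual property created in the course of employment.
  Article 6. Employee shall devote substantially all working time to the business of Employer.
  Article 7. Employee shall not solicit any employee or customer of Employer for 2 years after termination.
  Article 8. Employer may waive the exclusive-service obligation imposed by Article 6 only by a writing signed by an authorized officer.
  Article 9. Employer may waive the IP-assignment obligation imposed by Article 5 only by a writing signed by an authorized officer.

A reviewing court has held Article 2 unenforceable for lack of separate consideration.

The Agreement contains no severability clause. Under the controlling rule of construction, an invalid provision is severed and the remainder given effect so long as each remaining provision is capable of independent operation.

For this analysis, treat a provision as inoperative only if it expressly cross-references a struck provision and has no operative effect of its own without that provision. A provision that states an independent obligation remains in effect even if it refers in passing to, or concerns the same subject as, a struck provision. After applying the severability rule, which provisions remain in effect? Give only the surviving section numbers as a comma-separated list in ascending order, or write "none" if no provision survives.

Article 2 is struck. Article 3 has no operative effect of its own apart from Article 2 and is therefore inoperative. The only function of Article 4 is the termination right for breach of Article 2, so it cannot stand once Article 2 is removed. Under the stated default rule, only provisions that cannot operate independently fall away; the rest are enforced. Article 1, Article 5, Article 6, Article 7, Article 8, and Article 9 remain in effect.

1, 5, 6, 7, 8, 9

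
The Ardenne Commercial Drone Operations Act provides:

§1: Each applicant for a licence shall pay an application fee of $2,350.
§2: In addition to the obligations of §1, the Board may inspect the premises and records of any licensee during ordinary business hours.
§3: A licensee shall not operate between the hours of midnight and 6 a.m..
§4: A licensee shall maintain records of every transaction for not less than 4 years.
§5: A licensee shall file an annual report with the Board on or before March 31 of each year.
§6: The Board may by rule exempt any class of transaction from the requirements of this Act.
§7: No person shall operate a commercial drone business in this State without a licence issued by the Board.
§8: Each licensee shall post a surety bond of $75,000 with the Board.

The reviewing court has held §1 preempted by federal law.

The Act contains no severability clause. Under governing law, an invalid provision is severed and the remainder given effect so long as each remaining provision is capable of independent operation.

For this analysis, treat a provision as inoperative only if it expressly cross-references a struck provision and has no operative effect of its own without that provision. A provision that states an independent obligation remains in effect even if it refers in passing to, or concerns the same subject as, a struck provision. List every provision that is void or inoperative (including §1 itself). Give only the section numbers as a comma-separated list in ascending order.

§1 is struck. §2 mentions §1 but its own obligation stands independently of §1, so §2 is not affected. No other provision's operative terms depend on §1. With no severability clause, the stated default rule severs what cannot stand and enforces each remaining provision that can operate on its own. §2, §3, §4, §5, §6, §7, and §8 remain in effect.

1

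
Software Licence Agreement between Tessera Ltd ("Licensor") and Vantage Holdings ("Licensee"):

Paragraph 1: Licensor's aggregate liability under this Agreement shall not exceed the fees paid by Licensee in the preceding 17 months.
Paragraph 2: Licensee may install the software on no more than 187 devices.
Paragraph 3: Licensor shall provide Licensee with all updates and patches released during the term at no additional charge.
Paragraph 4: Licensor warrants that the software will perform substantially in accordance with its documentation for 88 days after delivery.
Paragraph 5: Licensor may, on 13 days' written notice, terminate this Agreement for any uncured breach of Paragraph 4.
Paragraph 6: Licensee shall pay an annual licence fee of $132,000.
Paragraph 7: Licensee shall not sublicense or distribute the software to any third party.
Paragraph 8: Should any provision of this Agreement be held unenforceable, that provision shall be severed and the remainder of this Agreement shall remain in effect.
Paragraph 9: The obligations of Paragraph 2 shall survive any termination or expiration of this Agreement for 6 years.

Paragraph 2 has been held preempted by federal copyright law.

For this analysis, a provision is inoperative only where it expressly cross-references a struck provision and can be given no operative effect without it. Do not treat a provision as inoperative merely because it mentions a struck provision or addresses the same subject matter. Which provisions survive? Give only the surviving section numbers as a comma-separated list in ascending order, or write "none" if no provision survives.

Paragraph 2 is struck. Paragraph 9 has no operative effect of its own apart from Paragraph 2 and is therefore inoperative. Under the severability clause in Paragraph 8, the remaining provisions continue in force. The provisions still in force are Paragraph 1, Paragraph 3, Paragraph 4, Paragraph 5, Paragraph 6, Paragraph 7, and Paragraph 8.

1, 3, 4, 5, 6, 7, 8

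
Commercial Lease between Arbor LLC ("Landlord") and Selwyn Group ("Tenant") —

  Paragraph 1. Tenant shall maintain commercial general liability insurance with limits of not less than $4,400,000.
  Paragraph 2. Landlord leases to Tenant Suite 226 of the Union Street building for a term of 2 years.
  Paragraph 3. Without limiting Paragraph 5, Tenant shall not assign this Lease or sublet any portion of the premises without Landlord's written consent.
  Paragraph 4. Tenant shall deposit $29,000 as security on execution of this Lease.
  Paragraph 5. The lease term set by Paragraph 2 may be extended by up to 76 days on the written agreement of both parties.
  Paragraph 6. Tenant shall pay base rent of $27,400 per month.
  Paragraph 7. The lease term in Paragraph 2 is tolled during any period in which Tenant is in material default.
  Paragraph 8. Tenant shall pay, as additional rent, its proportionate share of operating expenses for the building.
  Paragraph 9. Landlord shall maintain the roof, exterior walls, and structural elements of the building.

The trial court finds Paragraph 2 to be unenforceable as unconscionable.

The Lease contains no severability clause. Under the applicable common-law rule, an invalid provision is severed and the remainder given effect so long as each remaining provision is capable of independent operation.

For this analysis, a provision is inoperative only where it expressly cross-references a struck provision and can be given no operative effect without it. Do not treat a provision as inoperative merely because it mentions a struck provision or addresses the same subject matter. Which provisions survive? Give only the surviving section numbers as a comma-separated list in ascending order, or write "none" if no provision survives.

1, 3, 4, 6, 8, 9

Paragraph 2 is struck. The whole of Paragraph 5 is the extension of the lease term, defined by reference to Paragraph 2, so Paragraph 5 cannot stand once Paragraph 2 is removed. Paragraph 7 does nothing except set the tolling of the lease term by reference to Paragraph 2; with Paragraph 2 gone it has no independent effect and is inoperative. Although Paragraph 3 refers to Paragraph 5, its operative terms do not depend on Paragraph 5, so it remains in effect. With no severability clause, the stated default rule severs what cannot stand and enforces each remaining provision that can operate on its own. That leaves Paragraph 1, Paragraph 3, Paragraph 4, Paragraph 6, Paragraph 8, and Paragraph 9 in effect.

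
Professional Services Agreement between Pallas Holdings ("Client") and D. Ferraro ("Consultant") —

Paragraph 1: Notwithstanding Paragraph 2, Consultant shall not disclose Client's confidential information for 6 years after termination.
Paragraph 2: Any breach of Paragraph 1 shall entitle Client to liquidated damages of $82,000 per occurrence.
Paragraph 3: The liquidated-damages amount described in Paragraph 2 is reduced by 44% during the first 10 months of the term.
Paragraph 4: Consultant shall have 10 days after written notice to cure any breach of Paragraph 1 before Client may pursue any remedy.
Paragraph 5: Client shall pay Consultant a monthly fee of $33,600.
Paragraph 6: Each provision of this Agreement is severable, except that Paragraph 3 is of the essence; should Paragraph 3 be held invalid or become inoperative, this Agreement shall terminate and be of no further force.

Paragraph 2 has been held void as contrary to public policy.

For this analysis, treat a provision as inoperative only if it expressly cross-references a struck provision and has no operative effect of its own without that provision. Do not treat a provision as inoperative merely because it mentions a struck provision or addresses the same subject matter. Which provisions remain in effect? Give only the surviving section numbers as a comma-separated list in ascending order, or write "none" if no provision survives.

Paragraph 2 is struck. Paragraph 3 does nothing except set the introductory reduction to the liquidated-damages amount by reference to Paragraph 2; with Paragraph 2 gone it has no independent effect and is inoperative. Paragraph 6 makes Paragraph 3 an essential term, and Paragraph 3 has been rendered inoperative by the cascade; under Paragraph 6, the entire Agreement is therefore void. No provision of the Agreement survives.

none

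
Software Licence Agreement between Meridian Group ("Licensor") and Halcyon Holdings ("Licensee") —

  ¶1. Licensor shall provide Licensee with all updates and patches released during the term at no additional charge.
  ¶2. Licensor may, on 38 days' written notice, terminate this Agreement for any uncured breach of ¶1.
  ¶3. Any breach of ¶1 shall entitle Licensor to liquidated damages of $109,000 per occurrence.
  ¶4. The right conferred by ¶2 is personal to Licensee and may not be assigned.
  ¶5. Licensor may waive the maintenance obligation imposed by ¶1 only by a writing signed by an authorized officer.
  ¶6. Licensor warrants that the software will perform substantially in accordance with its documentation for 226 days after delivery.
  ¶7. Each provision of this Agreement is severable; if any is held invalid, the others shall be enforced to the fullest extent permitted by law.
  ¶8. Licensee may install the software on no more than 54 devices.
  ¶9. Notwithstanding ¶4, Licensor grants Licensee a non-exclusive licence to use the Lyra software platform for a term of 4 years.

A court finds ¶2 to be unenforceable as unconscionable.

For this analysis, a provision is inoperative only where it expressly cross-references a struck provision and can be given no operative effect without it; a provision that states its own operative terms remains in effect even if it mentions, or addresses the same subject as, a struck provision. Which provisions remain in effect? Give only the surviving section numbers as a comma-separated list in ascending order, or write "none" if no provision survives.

1, 3, 5, 6, 7, 8, 9

¶2 is struck. ¶4 operates only by reference to ¶2, so it falls with ¶2. Although ¶9 refers to ¶4, its operative terms do not depend on ¶4, so it remains in effect. Under the severability clause in ¶7, the remaining provisions continue in force. ¶1, ¶3, ¶5, ¶6, ¶7, ¶8, and ¶9 remain in effect.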